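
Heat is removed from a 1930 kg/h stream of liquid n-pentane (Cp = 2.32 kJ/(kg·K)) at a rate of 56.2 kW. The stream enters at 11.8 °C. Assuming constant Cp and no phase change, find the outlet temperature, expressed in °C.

T_out = -33.4 °C

Q = 56.2 kW = 202320 kJ/h
ΔT = Q/(ṁ·Cp) = 202320/(1930×2.32) = 45.185 K
T_out = 11.8 − 45.185 = -33.385 °C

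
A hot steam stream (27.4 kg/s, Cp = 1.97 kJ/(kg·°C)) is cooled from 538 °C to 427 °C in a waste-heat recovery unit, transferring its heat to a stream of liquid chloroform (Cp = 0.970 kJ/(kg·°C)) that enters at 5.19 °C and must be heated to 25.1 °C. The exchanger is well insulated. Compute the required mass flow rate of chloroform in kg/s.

Heat released by hot stream: Q = 27.4 × 1.97 × (538 − 427) = 5991.6 kJ/s
Energy balance on cold side (adiabatic exchanger): Q = ṁ_c·Cp_c·(T_c,out − T_c,in)
ṁ_c = 5991.6 / [0.970 × (25.1 − 5.19)] = 310.24 kg/s

ṁ_c = 310 kg/s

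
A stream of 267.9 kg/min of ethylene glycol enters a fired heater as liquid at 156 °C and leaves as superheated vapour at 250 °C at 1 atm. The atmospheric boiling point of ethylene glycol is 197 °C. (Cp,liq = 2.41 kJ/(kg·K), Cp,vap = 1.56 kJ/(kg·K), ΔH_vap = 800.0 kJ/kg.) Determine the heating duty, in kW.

liquid 156→197 °C: 98.81 kJ/kg
vaporisation at 197 °C: 800 kJ/kg
vapour 197→250 °C: 82.68 kJ/kg
Δh = 98.81 + 800 + 82.68 = 981.49 kJ/kg
Q = ṁ·Δh = 267.9 kg/min × 981.49 kJ/kg = 262940 kJ/min
|Q| = 4382.4 kW

Q = 4380 kW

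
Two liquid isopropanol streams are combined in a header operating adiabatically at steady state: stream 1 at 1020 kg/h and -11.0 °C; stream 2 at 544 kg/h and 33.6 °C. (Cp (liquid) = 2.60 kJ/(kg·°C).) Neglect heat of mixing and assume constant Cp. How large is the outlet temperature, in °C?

T_out = 4.51 °C

No heat crosses the boundary, so H_out = H_in.
Σ ṁᵢCp,ᵢTᵢ = 1020×2.60×-11.0 + 544×2.60×33.6 = 18352
Σ ṁᵢCp,ᵢ = 1020×2.60 + 544×2.60 = 4066.4
T_out = 18352 / 4066.4 = 4.513 °C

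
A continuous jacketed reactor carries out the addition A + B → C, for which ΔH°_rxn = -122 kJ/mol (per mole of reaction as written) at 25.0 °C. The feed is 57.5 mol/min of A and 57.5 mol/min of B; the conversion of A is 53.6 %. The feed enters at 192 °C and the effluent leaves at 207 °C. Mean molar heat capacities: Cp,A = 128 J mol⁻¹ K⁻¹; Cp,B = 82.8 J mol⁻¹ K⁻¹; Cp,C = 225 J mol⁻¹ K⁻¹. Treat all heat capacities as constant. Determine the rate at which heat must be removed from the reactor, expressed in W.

Q_out = 58300 W

Extent of reaction ξ = 0.536 × 57.5 = 30.82 mol/min
Reaction term: ξ·ΔH°_rxn = 30.82 × -122 = -3760 kJ/min
Sensible, feed 192→25 °C: -2024.2 kJ/min
Outlet flows (mol/min): A 26.68, B 26.68, C 30.82
Sensible, products 25→207 °C: 2285.7 kJ/min
Q = ΔH = -3498.6 kJ/min = -58.31 kW
Heat removed = 58310 W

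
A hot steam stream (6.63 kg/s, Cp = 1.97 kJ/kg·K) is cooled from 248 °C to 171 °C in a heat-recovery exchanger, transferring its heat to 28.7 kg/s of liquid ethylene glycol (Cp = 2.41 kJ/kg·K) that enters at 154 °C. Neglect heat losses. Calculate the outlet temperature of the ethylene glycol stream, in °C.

Heat released by hot stream: Q = 6.63 × 1.97 × (248 − 171) = 1005.7 kJ/s
Energy balance on cold side (adiabatic exchanger): Q = ṁ_c·Cp_c·(T_c,out − T_c,in)
T_c,out = 154 + 1005.7/(28.7 × 2.41) = 168.54 °C

T_c,out = 169 °C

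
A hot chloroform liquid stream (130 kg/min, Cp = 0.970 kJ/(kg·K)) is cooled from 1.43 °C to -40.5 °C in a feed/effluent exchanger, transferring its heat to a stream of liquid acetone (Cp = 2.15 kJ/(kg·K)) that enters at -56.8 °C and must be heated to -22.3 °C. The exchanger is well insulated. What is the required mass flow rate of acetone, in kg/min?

ṁ_c = 71.3 kg/min

Heat released by hot stream: Q = 130 × 0.970 × (1.43 − -40.5) = 5287.4 kJ/min
Energy balance on cold side (adiabatic exchanger): Q = ṁ_c·Cp_c·(T_c,out − T_c,in)
ṁ_c = 5287.4 / [2.15 × (-22.3 − -56.8)] = 71.282 kg/min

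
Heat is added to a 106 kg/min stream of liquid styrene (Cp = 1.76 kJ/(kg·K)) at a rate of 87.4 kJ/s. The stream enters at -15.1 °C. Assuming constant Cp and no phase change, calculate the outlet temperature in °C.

T_out = 13.0 °C

Q = 87.4 kJ/s = 5244 kJ/min
ΔT = Q/(ṁ·Cp) = 5244/(106×1.76) = 28.109 K
T_out = -15.1 + 28.109 = 13.009 °C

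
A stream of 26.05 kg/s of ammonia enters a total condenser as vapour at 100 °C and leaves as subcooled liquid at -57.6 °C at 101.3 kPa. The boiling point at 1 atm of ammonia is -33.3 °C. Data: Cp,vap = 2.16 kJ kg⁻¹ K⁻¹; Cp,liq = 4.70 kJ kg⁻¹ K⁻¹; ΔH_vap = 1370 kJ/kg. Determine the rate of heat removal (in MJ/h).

Q_c = 166000 MJ/h

vapour 100→-33.3 °C: -287.93 kJ/kg
condensation at -33.3 °C: -1370 kJ/kg
liquid -33.3→-57.6 °C: -114.21 kJ/kg
Δh = -287.93 + -1370 + -114.21 = -1772.1 kJ/kg
Q = ṁ·Δh = 26.05 kg/s × -1772.1 kJ/kg = -46164 kJ/s
|Q| = 46164 kW = 166190 MJ/h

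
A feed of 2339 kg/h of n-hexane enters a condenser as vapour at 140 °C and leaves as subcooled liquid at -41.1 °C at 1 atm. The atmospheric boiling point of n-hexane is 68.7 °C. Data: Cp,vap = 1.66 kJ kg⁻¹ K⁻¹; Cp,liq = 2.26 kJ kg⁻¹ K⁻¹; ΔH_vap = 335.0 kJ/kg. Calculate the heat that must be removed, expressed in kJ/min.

vapour 140→68.7 °C: -118.36 kJ/kg
condensation at 68.7 °C: -335 kJ/kg
liquid 68.7→-41.1 °C: -248.15 kJ/kg
Δh = -118.36 + -335 + -248.15 = -701.51 kJ/kg
Q = ṁ·Δh = 2339 kg/h × -701.51 kJ/kg = -1.6408e+06 kJ/h
|Q| = 455.78 kW = 27347 kJ/min

Q_c = 27300 kJ/min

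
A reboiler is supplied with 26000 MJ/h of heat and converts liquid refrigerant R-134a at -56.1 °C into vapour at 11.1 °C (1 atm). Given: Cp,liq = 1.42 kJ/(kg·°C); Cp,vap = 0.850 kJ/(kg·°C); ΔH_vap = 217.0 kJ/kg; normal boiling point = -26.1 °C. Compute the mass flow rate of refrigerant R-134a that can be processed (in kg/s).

ṁ = 24.8 kg/s

Δh = 1.42×(-26.1−-56.1) + 217.0 + 0.850×(11.1−-26.1) = 291.22 kJ/kg
Q = 26000 MJ/h = 7222.2 kJ/s = 7222.2 kJ/s
ṁ = Q/Δh = 7222.2 / 291.22 = 24.8 kg/s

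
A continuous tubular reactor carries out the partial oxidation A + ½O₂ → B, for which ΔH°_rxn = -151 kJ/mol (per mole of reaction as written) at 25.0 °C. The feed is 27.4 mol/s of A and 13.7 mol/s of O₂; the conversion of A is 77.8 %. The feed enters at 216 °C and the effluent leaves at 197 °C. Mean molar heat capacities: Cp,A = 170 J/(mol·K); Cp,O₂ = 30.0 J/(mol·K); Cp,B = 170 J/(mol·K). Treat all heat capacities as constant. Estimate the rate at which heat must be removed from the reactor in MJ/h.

Extent of reaction ξ = 0.778 × 27.4 = 21.317 mol/s
Reaction term: ξ·ΔH°_rxn = 21.317 × -151 = -3218.9 kJ/s
Sensible, feed 216→25 °C: -968.18 kJ/s
Outlet flows (mol/s): A 6.0828, O₂ 3.0414, B 21.317
Sensible, products 25→197 °C: 816.87 kJ/s
Q = ΔH = -3370.2 kJ/s = -3370.2 kW
Heat removed = 12133 MJ/h

Q_out = 12100 MJ/h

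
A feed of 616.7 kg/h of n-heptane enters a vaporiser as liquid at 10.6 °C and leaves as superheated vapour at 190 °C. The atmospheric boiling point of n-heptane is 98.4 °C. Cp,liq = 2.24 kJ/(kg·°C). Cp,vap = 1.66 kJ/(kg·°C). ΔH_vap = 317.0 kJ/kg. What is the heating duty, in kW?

liquid 10.6→98.4 °C: 196.67 kJ/kg
vaporisation at 98.4 °C: 317 kJ/kg
vapour 98.4→190 °C: 152.06 kJ/kg
Δh = 196.67 + 317 + 152.06 = 665.73 kJ/kg
Q = ṁ·Δh = 616.7 kg/h × 665.73 kJ/kg = 410550 kJ/h
|Q| = 114.04 kW

Q = 114 kW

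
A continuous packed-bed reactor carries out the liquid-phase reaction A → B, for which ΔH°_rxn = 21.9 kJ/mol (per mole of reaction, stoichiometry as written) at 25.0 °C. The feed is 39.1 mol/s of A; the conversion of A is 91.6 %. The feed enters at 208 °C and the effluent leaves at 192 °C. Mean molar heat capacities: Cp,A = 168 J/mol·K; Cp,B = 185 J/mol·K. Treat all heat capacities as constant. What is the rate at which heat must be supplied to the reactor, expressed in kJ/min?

Q_in = 46900 kJ/min

Extent of reaction ξ = 0.916 × 39.1 = 35.816 mol/s
Reaction term: ξ·ΔH°_rxn = 35.816 × 21.9 = 784.36 kJ/s
Sensible, feed 208→25 °C: -1202.1 kJ/s
Outlet flows (mol/s): A 3.2844, B 35.816
Sensible, products 25→192 °C: 1198.7 kJ/s
Q = ΔH = 780.94 kJ/s = 780.94 kW
Heat supplied = 46856 kJ/min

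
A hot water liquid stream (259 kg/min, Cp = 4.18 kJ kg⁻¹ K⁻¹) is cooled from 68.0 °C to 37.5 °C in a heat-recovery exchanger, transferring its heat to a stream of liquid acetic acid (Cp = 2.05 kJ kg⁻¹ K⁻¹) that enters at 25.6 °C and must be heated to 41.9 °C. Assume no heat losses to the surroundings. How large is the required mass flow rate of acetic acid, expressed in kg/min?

Heat released by hot stream: Q = 259 × 4.18 × (68.0 − 37.5) = 33020 kJ/min
Energy balance on cold side (adiabatic exchanger): Q = ṁ_c·Cp_c·(T_c,out − T_c,in)
ṁ_c = 33020 / [2.05 × (41.9 − 25.6)] = 988.18 kg/min

ṁ_c = 988 kg/min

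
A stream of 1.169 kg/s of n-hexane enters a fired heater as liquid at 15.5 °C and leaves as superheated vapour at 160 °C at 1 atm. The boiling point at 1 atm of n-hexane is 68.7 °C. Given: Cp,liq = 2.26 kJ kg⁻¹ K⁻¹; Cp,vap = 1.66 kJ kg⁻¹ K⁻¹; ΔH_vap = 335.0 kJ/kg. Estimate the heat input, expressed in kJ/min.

Q = 42600 kJ/min

liquid 15.5→68.7 °C: 120.23 kJ/kg
vaporisation at 68.7 °C: 335 kJ/kg
vapour 68.7→160 °C: 151.56 kJ/kg
Δh = 120.23 + 335 + 151.56 = 606.79 kJ/kg
Q = ṁ·Δh = 1.169 kg/s × 606.79 kJ/kg = 709.34 kJ/s
|Q| = 709.34 kW = 42560 kJ/min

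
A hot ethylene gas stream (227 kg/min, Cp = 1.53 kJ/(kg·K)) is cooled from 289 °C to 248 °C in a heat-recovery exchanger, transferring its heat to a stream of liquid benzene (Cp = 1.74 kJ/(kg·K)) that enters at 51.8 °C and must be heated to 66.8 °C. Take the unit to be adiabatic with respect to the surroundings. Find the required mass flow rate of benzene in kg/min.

Heat released by hot stream: Q = 227 × 1.53 × (289 − 248) = 14240 kJ/min
Energy balance on cold side (adiabatic exchanger): Q = ṁ_c·Cp_c·(T_c,out − T_c,in)
ṁ_c = 14240 / [1.74 × (66.8 − 51.8)] = 545.58 kg/min

ṁ_c = 546 kg/min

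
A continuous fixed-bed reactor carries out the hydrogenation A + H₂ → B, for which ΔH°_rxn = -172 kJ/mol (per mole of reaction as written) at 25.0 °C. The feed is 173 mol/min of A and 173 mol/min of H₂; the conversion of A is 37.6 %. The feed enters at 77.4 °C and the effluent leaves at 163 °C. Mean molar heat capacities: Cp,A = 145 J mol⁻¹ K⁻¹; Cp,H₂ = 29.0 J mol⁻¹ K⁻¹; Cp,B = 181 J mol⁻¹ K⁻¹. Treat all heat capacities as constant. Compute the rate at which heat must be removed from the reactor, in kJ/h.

Extent of reaction ξ = 0.376 × 173 = 65.048 mol/min
Reaction term: ξ·ΔH°_rxn = 65.048 × -172 = -11188 kJ/min
Sensible, feed 77.4→25 °C: -1577.3 kJ/min
Outlet flows (mol/min): A 107.95, H₂ 107.95, B 65.048
Sensible, products 25→163 °C: 4216.9 kJ/min
Q = ΔH = -8548.7 kJ/min = -142.48 kW
Heat removed = 512920 kJ/h

Q_out = 513000 kJ/h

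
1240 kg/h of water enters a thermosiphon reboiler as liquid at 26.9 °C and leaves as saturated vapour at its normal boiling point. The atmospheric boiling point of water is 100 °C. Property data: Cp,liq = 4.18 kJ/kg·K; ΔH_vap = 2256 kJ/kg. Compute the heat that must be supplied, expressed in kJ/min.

Q = 52900 kJ/min

liquid 26.9→100 °C: 305.56 kJ/kg
vaporisation at 100 °C: 2256 kJ/kg
Δh = 305.56 + 2256 = 2561.6 kJ/kg
Q = ṁ·Δh = 1240 kg/h × 2561.6 kJ/kg = 3.1763e+06 kJ/h
|Q| = 882.31 kW = 52939 kJ/min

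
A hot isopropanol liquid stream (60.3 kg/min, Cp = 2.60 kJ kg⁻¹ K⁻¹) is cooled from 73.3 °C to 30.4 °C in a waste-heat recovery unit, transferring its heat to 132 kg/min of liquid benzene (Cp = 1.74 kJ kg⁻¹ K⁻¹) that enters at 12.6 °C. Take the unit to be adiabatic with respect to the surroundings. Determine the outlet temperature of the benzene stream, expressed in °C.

Heat released by hot stream: Q = 60.3 × 2.60 × (73.3 − 30.4) = 6725.9 kJ/min
Energy balance on cold side (adiabatic exchanger): Q = ṁ_c·Cp_c·(T_c,out − T_c,in)
T_c,out = 12.6 + 6725.9/(132 × 1.74) = 41.884 °C

T_c,out = 41.9 °C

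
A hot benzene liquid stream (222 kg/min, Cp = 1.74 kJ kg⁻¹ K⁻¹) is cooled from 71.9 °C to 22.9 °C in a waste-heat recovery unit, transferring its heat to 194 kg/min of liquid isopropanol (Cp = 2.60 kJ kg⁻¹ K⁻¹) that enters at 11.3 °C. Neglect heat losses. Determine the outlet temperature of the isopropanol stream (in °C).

Heat released by hot stream: Q = 222 × 1.74 × (71.9 − 22.9) = 18928 kJ/min
Energy balance on cold side (adiabatic exchanger): Q = ṁ_c·Cp_c·(T_c,out − T_c,in)
T_c,out = 11.3 + 18928/(194 × 2.60) = 48.825 °C

T_c,out = 48.8 °C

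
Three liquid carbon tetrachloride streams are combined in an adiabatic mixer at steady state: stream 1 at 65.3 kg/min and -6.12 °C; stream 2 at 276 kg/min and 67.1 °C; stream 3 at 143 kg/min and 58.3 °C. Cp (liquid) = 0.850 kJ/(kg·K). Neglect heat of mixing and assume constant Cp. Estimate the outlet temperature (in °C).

T_out = 54.6 °C

Energy balance with Q = 0: Σ ṁᵢCp,ᵢ(T_out − Tᵢ) = 0
Σ ṁᵢCp,ᵢTᵢ = 65.3×0.850×-6.12 + 276×0.850×67.1 + 143×0.850×58.3 = 22488
Σ ṁᵢCp,ᵢ = 65.3×0.850 + 276×0.850 + 143×0.850 = 411.65
T_out = 22488 / 411.65 = 54.629 °C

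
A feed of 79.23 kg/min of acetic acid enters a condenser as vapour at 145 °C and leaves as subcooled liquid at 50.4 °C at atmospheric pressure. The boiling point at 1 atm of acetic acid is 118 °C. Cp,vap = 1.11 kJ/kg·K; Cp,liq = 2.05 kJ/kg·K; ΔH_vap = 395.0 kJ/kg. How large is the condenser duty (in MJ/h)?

vapour 145→118 °C: -29.97 kJ/kg
condensation at 118 °C: -395 kJ/kg
liquid 118→50.4 °C: -138.58 kJ/kg
Δh = -29.97 + -395 + -138.58 = -563.55 kJ/kg
Q = ṁ·Δh = 79.23 kg/min × -563.55 kJ/kg = -44650 kJ/min
|Q| = 744.17 kW = 2679 MJ/h

Q_c = 2680 MJ/h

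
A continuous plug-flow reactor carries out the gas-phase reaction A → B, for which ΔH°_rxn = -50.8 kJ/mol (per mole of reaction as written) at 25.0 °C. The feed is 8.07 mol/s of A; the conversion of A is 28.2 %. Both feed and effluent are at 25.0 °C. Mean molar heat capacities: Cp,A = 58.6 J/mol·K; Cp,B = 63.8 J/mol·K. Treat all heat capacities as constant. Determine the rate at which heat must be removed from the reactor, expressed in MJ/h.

Extent of reaction ξ = 0.282 × 8.07 = 2.2757 mol/s
Reaction term: ξ·ΔH°_rxn = 2.2757 × -50.8 = -115.61 kJ/s
Q = ΔH = -115.61 kJ/s = -115.61 kW
Heat removed = 416.19 MJ/h

Q_out = 416 MJ/h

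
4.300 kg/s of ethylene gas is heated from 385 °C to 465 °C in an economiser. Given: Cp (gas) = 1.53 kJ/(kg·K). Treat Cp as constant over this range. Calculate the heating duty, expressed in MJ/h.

Q = 1890 MJ/h

Q = ṁ·Cp·ΔT = 4.300 × 1.53 × (465 − 385) = 526.32 kJ/s
Heating duty = 1894.8 MJ/h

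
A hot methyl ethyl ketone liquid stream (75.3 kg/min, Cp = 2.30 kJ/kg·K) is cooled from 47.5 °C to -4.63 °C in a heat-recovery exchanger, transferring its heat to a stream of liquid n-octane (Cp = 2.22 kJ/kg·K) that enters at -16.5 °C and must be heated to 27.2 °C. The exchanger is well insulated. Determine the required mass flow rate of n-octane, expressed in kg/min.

ṁ_c = 93.1 kg/min

Heat released by hot stream: Q = 75.3 × 2.30 × (47.5 − -4.63) = 9028.4 kJ/min
Energy balance on cold side (adiabatic exchanger): Q = ṁ_c·Cp_c·(T_c,out − T_c,in)
ṁ_c = 9028.4 / [2.22 × (27.2 − -16.5)] = 93.063 kg/min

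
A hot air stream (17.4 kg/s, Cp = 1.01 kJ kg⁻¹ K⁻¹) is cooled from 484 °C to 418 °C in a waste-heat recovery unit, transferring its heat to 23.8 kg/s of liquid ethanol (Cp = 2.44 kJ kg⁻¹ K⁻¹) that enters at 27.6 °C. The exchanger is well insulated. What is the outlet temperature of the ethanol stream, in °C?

Heat released by hot stream: Q = 17.4 × 1.01 × (484 − 418) = 1159.9 kJ/s
Energy balance on cold side (adiabatic exchanger): Q = ṁ_c·Cp_c·(T_c,out − T_c,in)
T_c,out = 27.6 + 1159.9/(23.8 × 2.44) = 47.573 °C

T_c,out = 47.6 °C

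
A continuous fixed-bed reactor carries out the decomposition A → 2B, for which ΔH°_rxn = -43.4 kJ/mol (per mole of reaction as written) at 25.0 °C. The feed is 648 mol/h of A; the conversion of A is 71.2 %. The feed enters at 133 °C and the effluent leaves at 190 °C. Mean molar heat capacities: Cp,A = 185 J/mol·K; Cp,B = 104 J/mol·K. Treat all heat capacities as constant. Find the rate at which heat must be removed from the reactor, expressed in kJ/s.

Extent of reaction ξ = 0.712 × 648 = 461.38 mol/h
Reaction term: ξ·ΔH°_rxn = 461.38 × -43.4 = -20024 kJ/h
Sensible, feed 133→25 °C: -12947 kJ/h
Outlet flows (mol/h): A 186.62, B 922.75
Sensible, products 25→190 °C: 21531 kJ/h
Q = ΔH = -11440 kJ/h = -3.1777 kW
Heat removed = 3.1777 kJ/s

Q_out = 3.18 kJ/s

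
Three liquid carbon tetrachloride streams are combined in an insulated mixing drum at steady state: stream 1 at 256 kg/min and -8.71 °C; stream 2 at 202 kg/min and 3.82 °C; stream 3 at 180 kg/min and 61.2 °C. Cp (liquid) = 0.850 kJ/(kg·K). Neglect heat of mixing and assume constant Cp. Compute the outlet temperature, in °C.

No heat crosses the boundary, so H_out = H_in.
T_out = Σ ṁᵢCp,ᵢTᵢ / Σ ṁᵢCp,ᵢ
      = 8124.2 / 542.3 = 14.981 °C

T_out = 15.0 °C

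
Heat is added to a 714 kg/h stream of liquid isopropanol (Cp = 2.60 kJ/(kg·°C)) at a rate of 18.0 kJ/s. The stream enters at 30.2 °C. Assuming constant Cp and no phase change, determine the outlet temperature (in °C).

T_out = 65.1 °C

Q = 18.0 kJ/s = 64800 kJ/h
ΔT = Q/(ṁ·Cp) = 64800/(714×2.60) = 34.906 K
T_out = 30.2 + 34.906 = 65.106 °C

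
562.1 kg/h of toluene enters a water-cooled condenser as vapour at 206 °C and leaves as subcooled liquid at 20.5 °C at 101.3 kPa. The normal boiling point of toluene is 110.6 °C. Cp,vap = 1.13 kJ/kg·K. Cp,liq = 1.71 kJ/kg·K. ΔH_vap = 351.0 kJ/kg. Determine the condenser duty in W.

Q_c = 95700 W

vapour 206→110.6 °C: -107.8 kJ/kg
condensation at 110.6 °C: -351 kJ/kg
liquid 110.6→20.5 °C: -154.07 kJ/kg
Δh = -107.8 + -351 + -154.07 = -612.87 kJ/kg
Q = ṁ·Δh = 562.1 kg/h × -612.87 kJ/kg = -344500 kJ/h
|Q| = 95.693 kW = 95693 W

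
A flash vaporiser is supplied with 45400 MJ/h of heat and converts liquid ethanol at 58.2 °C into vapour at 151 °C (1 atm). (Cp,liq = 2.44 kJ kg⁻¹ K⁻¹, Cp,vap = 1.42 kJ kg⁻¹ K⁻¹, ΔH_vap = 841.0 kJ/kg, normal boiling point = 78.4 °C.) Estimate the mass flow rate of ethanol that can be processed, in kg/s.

Δh = 2.44×(78.4−58.2) + 841.0 + 1.42×(151−78.4) = 993.38 kJ/kg
Q = 45400 MJ/h = 12611 kJ/s = 12611 kJ/s
ṁ = Q/Δh = 12611 / 993.38 = 12.695 kg/s

ṁ = 12.7 kg/s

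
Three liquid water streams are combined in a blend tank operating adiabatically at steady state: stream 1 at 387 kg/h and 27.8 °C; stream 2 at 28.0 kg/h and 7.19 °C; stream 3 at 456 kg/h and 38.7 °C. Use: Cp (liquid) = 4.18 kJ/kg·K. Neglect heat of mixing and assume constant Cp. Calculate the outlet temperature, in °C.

T_out = 32.8 °C

Energy balance with Q = 0: Σ ṁᵢCp,ᵢ(T_out − Tᵢ) = 0
Σ ṁᵢCp,ᵢTᵢ = 387×4.18×27.8 + 28.0×4.18×7.19 + 456×4.18×38.7 = 119580
Σ ṁᵢCp,ᵢ = 387×4.18 + 28.0×4.18 + 456×4.18 = 3640.8
T_out = 119580 / 3640.8 = 32.844 °C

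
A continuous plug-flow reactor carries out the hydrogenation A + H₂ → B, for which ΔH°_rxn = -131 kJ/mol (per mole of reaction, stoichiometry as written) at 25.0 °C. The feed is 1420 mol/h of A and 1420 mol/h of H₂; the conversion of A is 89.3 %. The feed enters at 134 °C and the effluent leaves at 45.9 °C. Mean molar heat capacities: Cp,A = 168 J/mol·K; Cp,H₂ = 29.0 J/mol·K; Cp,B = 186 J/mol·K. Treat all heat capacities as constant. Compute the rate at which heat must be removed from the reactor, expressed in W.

Q_out = 53100 W

Extent of reaction ξ = 0.893 × 1420 = 1268.1 mol/h
Reaction term: ξ·ΔH°_rxn = 1268.1 × -131 = -166120 kJ/h
Sensible, feed 134→25 °C: -30492 kJ/h
Outlet flows (mol/h): A 151.94, H₂ 151.94, B 1268.1
Sensible, products 25→45.9 °C: 5555 kJ/h
Q = ΔH = -191050 kJ/h = -53.07 kW
Heat removed = 53070 W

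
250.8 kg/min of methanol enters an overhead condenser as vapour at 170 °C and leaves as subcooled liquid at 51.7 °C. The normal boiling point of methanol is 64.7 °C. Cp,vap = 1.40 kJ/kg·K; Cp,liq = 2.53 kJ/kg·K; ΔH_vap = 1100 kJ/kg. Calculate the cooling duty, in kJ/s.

vapour 170→64.7 °C: -147.42 kJ/kg
condensation at 64.7 °C: -1100 kJ/kg
liquid 64.7→51.7 °C: -32.89 kJ/kg
Δh = -147.42 + -1100 + -32.89 = -1280.3 kJ/kg
Q = ṁ·Δh = 250.8 kg/min × -1280.3 kJ/kg = -321100 kJ/min
|Q| = 5351.7 kW

Q_c = 5350 kJ/s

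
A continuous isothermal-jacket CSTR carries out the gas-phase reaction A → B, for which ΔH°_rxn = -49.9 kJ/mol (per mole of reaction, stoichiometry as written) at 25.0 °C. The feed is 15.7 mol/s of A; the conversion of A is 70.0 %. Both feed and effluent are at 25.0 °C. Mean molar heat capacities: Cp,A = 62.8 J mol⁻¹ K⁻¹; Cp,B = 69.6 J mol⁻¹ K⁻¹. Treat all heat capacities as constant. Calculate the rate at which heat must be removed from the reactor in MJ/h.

Q_out = 1970 MJ/h

Extent of reaction ξ = 0.700 × 15.7 = 10.99 mol/s
Reaction term: ξ·ΔH°_rxn = 10.99 × -49.9 = -548.4 kJ/s
Q = ΔH = -548.4 kJ/s = -548.4 kW
Heat removed = 1974.2 MJ/h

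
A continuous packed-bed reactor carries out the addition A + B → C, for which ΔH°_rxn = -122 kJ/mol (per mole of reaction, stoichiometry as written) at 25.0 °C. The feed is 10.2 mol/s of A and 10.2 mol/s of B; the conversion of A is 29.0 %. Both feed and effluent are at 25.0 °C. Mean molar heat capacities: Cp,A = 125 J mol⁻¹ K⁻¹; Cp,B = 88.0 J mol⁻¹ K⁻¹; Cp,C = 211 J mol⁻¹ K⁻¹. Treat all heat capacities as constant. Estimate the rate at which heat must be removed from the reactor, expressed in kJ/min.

Q_out = 21700 kJ/min

Extent of reaction ξ = 0.290 × 10.2 = 2.958 mol/s
Reaction term: ξ·ΔH°_rxn = 2.958 × -122 = -360.88 kJ/s
Q = ΔH = -360.88 kJ/s = -360.88 kW
Heat removed = 21653 kJ/min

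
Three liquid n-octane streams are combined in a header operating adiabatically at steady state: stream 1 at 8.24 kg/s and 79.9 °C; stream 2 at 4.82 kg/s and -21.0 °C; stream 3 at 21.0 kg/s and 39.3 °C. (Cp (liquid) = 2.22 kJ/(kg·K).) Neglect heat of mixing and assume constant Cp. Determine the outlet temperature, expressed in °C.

Adiabatic, steady state ⇒ Σ ṁᵢCp,ᵢ(T_out − Tᵢ) = 0
T_out = Σ ṁᵢCp,ᵢTᵢ / Σ ṁᵢCp,ᵢ
      = 3069.1 / 75.613 = 40.589 °C

T_out = 40.6 °C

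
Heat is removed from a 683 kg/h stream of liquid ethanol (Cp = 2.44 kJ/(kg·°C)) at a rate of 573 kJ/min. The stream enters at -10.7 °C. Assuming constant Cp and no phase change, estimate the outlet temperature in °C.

T_out = -31.3 °C

Q = 573 kJ/min = 34380 kJ/h
ΔT = Q/(ṁ·Cp) = 34380/(683×2.44) = 20.63 K
T_out = -10.7 − 20.63 = -31.33 °C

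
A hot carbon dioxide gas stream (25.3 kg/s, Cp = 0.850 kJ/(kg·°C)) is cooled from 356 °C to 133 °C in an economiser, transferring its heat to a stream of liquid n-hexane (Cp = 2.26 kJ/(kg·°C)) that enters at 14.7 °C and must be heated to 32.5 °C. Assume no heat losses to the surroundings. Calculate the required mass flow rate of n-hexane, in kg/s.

Heat released by hot stream: Q = 25.3 × 0.850 × (356 − 133) = 4795.6 kJ/s
Energy balance on cold side (adiabatic exchanger): Q = ṁ_c·Cp_c·(T_c,out − T_c,in)
ṁ_c = 4795.6 / [2.26 × (32.5 − 14.7)] = 119.21 kg/s

ṁ_c = 119 kg/s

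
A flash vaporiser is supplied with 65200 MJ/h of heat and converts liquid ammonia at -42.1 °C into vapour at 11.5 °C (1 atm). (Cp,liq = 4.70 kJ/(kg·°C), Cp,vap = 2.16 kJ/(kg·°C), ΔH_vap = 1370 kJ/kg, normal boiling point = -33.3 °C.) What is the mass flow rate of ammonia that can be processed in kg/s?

ṁ = 12.0 kg/s

Δh = 4.70×(-33.3−-42.1) + 1370 + 2.16×(11.5−-33.3) = 1508.1 kJ/kg
Q = 65200 MJ/h = 18111 kJ/s = 18111 kJ/s
ṁ = Q/Δh = 18111 / 1508.1 = 12.009 kg/s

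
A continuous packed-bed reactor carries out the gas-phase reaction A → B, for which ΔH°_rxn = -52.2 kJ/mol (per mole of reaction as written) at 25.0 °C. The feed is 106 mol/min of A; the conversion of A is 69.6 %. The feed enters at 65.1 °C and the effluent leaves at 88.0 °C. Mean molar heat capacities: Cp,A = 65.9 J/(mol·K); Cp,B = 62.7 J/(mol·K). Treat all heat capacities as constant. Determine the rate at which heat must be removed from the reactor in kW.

Extent of reaction ξ = 0.696 × 106 = 73.776 mol/min
Reaction term: ξ·ΔH°_rxn = 73.776 × -52.2 = -3851.1 kJ/min
Sensible, feed 65.1→25 °C: -280.11 kJ/min
Outlet flows (mol/min): A 32.224, B 73.776
Sensible, products 25→88.0 °C: 425.21 kJ/min
Q = ΔH = -3706 kJ/min = -61.767 kW
Heat removed = 61.767 kW

Q_out = 61.8 kW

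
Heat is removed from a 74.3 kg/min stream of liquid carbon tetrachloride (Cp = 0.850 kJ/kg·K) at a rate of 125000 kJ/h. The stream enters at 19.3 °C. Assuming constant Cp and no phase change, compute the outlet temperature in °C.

Q = 125000 kJ/h = 2083.3 kJ/min
ΔT = Q/(ṁ·Cp) = 2083.3/(74.3×0.850) = 32.988 K
T_out = 19.3 − 32.988 = -13.688 °C

T_out = -13.7 °C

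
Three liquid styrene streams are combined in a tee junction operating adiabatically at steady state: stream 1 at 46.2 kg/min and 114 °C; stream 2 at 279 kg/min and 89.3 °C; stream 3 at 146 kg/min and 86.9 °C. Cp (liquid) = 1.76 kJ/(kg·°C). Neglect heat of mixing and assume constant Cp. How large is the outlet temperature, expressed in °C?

No heat crosses the boundary, so H_out = H_in.
Σ ṁᵢCp,ᵢTᵢ = 46.2×1.76×114 + 279×1.76×89.3 + 146×1.76×86.9 = 75449
Σ ṁᵢCp,ᵢ = 46.2×1.76 + 279×1.76 + 146×1.76 = 829.31
T_out = 75449 / 829.31 = 90.978 °C

T_out = 91.0 °C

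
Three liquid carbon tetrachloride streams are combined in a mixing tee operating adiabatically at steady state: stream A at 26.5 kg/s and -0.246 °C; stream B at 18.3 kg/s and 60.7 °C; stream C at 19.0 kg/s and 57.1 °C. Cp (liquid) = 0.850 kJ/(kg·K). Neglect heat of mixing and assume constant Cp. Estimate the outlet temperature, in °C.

No heat crosses the boundary, so H_out = H_in.
T_out = Σ ṁᵢCp,ᵢTᵢ / Σ ṁᵢCp,ᵢ
      = 1860.8 / 54.23 = 34.313 °C

T_out = 34.3 °C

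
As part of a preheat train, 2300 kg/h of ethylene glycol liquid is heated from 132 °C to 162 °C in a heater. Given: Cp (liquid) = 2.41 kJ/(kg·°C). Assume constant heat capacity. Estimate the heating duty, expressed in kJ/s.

Q = 46.2 kJ/s

Q = ṁ·Cp·ΔT = 2300 × 2.41 × (162 − 132) = 166290 kJ/h
Converting: 166290 / 3600 s = 46.192 kW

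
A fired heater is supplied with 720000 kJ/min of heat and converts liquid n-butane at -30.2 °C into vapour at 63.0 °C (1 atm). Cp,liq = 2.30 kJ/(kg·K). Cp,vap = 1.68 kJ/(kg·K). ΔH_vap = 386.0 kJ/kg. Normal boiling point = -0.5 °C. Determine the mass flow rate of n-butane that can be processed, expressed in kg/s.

Δh = 2.30×(-0.5−-30.2) + 386.0 + 1.68×(63.0−-0.5) = 560.99 kJ/kg
Q = 720000 kJ/min = 12000 kJ/s = 12000 kJ/s
ṁ = Q/Δh = 12000 / 560.99 = 21.391 kg/s

ṁ = 21.4 kg/s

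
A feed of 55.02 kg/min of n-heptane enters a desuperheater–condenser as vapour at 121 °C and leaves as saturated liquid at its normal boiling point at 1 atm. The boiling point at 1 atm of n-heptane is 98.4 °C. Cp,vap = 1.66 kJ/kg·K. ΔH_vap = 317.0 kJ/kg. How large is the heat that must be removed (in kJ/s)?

Q_c = 325 kJ/s

vapour 121→98.4 °C: -37.516 kJ/kg
condensation at 98.4 °C: -317 kJ/kg
Δh = -37.516 + -317 = -354.52 kJ/kg
Q = ṁ·Δh = 55.02 kg/min × -354.52 kJ/kg = -19505 kJ/min
|Q| = 325.09 kW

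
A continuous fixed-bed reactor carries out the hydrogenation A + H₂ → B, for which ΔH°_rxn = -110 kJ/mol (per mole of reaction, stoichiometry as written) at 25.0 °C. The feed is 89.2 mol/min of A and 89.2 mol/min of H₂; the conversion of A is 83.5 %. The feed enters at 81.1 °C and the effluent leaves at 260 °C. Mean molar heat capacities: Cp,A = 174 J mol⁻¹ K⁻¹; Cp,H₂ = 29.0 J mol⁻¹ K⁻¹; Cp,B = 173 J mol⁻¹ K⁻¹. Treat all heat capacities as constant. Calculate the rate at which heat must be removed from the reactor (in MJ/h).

Extent of reaction ξ = 0.835 × 89.2 = 74.482 mol/min
Reaction term: ξ·ΔH°_rxn = 74.482 × -110 = -8193 kJ/min
Sensible, feed 81.1→25 °C: -1015.8 kJ/min
Outlet flows (mol/min): A 14.718, H₂ 14.718, B 74.482
Sensible, products 25→260 °C: 3730.2 kJ/min
Q = ΔH = -5478.7 kJ/min = -91.311 kW
Heat removed = 328.72 MJ/h

Q_out = 329 MJ/h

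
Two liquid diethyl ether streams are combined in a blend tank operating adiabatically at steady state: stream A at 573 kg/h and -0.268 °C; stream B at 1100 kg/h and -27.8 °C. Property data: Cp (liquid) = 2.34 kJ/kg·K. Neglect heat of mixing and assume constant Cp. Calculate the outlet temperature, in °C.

Adiabatic, steady state ⇒ Σ ṁᵢCp,ᵢ(T_out − Tᵢ) = 0
Σ ṁᵢCp,ᵢTᵢ = 573×2.34×-0.268 + 1100×2.34×-27.8 = -71917
Σ ṁᵢCp,ᵢ = 573×2.34 + 1100×2.34 = 3914.8
T_out = -71917 / 3914.8 = -18.37 °C

T_out = -18.4 °C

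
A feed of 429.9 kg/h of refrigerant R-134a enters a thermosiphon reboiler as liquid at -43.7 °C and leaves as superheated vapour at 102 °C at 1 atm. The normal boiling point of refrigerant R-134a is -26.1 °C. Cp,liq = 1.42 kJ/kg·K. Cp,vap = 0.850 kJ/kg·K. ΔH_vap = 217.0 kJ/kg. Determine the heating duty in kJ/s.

Q = 41.9 kJ/s

liquid -43.7→-26.1 °C: 24.992 kJ/kg
vaporisation at -26.1 °C: 217 kJ/kg
vapour -26.1→102 °C: 108.88 kJ/kg
Δh = 24.992 + 217 + 108.88 = 350.88 kJ/kg
Q = ṁ·Δh = 429.9 kg/h × 350.88 kJ/kg = 150840 kJ/h
|Q| = 41.901 kW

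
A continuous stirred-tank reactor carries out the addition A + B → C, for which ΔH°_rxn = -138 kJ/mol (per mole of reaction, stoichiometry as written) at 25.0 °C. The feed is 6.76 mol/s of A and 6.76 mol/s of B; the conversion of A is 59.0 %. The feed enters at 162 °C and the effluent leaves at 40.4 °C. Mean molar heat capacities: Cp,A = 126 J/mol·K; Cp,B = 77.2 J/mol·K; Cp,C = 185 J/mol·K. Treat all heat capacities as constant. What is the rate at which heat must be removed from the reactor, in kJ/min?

Q_out = 43100 kJ/min

Extent of reaction ξ = 0.590 × 6.76 = 3.9884 mol/s
Reaction term: ξ·ΔH°_rxn = 3.9884 × -138 = -550.4 kJ/s
Sensible, feed 162→25 °C: -188.19 kJ/s
Outlet flows (mol/s): A 2.7716, B 2.7716, C 3.9884
Sensible, products 25→40.4 °C: 20.036 kJ/s
Q = ΔH = -718.55 kJ/s = -718.55 kW
Heat removed = 43113 kJ/min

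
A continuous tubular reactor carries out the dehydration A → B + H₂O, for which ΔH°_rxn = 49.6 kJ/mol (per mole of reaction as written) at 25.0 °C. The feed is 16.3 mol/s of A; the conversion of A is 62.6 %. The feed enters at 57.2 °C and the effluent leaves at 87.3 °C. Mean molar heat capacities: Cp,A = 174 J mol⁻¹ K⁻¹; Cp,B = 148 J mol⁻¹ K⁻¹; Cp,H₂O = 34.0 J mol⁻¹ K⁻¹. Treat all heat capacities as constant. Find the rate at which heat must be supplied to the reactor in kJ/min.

Extent of reaction ξ = 0.626 × 16.3 = 10.204 mol/s
Reaction term: ξ·ΔH°_rxn = 10.204 × 49.6 = 506.11 kJ/s
Sensible, feed 57.2→25 °C: -91.326 kJ/s
Outlet flows (mol/s): A 6.0962, B 10.204, H₂O 10.204
Sensible, products 25→87.3 °C: 181.78 kJ/s
Q = ΔH = 596.56 kJ/s = 596.56 kW
Heat supplied = 35794 kJ/min

Q_in = 35800 kJ/min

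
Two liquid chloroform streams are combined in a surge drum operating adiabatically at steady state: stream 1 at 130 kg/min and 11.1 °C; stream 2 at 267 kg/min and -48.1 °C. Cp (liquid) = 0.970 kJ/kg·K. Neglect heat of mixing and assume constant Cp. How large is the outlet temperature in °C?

Energy balance with Q = 0: Σ ṁᵢCp,ᵢ(T_out − Tᵢ) = 0
T_out = Σ ṁᵢCp,ᵢTᵢ / Σ ṁᵢCp,ᵢ
      = -11058 / 385.09 = -28.715 °C

T_out = -28.7 °C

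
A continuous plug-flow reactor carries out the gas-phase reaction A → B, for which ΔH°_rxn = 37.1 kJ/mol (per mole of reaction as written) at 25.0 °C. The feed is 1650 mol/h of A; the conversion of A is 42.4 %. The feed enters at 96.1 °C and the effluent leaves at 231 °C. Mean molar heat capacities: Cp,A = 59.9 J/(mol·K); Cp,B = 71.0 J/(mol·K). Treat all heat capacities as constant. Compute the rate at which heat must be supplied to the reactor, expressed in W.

Extent of reaction ξ = 0.424 × 1650 = 699.6 mol/h
Reaction term: ξ·ΔH°_rxn = 699.6 × 37.1 = 25955 kJ/h
Sensible, feed 96.1→25 °C: -7027.2 kJ/h
Outlet flows (mol/h): A 950.4, B 699.6
Sensible, products 25→231 °C: 21960 kJ/h
Q = ΔH = 40888 kJ/h = 11.358 kW
Heat supplied = 11358 W

Q_in = 11400 W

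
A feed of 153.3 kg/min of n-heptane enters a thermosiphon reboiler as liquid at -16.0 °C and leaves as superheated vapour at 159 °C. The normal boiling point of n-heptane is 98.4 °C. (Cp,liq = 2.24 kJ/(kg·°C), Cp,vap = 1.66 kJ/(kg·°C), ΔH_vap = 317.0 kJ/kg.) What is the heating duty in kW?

Q = 1720 kW

liquid -16.0→98.4 °C: 256.26 kJ/kg
vaporisation at 98.4 °C: 317 kJ/kg
vapour 98.4→159 °C: 100.6 kJ/kg
Δh = 256.26 + 317 + 100.6 = 673.85 kJ/kg
Q = ṁ·Δh = 153.3 kg/min × 673.85 kJ/kg = 103300 kJ/min
|Q| = 1721.7 kW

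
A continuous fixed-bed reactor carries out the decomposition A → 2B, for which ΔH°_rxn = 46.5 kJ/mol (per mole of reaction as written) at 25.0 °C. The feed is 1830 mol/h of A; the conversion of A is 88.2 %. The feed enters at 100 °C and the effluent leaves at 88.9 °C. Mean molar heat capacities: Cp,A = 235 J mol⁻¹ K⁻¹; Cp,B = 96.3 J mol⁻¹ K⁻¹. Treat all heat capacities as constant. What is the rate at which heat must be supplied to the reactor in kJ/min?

Q_in = 1100 kJ/min

Extent of reaction ξ = 0.882 × 1830 = 1614.1 mol/h
Reaction term: ξ·ΔH°_rxn = 1614.1 × 46.5 = 75054 kJ/h
Sensible, feed 100→25 °C: -32254 kJ/h
Outlet flows (mol/h): A 215.94, B 3228.1
Sensible, products 25→88.9 °C: 23107 kJ/h
Q = ΔH = 65907 kJ/h = 18.308 kW
Heat supplied = 1098.5 kJ/min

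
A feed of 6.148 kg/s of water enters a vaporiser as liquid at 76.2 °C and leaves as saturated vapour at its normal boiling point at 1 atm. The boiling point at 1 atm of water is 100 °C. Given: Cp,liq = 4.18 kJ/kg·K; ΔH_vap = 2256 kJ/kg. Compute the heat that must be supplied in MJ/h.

liquid 76.2→100 °C: 99.484 kJ/kg
vaporisation at 100 °C: 2256 kJ/kg
Δh = 99.484 + 2256 = 2355.5 kJ/kg
Q = ṁ·Δh = 6.148 kg/s × 2355.5 kJ/kg = 14482 kJ/s
|Q| = 14482 kW = 52133 MJ/h

Q = 52100 MJ/h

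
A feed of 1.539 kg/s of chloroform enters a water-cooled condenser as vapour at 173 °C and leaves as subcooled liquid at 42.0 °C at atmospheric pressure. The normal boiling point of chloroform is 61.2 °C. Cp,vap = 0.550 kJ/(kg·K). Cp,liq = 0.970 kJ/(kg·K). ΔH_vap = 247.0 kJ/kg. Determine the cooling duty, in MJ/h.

vapour 173→61.2 °C: -61.49 kJ/kg
condensation at 61.2 °C: -247 kJ/kg
liquid 61.2→42.0 °C: -18.624 kJ/kg
Δh = -61.49 + -247 + -18.624 = -327.11 kJ/kg
Q = ṁ·Δh = 1.539 kg/s × -327.11 kJ/kg = -503.43 kJ/s
|Q| = 503.43 kW = 1812.3 MJ/h

Q_c = 1810 MJ/h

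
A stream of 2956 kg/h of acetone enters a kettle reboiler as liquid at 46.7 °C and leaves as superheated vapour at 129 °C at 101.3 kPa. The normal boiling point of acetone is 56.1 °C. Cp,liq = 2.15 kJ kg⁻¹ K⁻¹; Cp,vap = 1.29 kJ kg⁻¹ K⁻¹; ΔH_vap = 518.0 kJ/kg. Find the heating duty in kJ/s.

Q = 519 kJ/s

liquid 46.7→56.1 °C: 20.21 kJ/kg
vaporisation at 56.1 °C: 518 kJ/kg
vapour 56.1→129 °C: 94.041 kJ/kg
Δh = 20.21 + 518 + 94.041 = 632.25 kJ/kg
Q = ṁ·Δh = 2956 kg/h × 632.25 kJ/kg = 1.8689e+06 kJ/h
|Q| = 519.15 kW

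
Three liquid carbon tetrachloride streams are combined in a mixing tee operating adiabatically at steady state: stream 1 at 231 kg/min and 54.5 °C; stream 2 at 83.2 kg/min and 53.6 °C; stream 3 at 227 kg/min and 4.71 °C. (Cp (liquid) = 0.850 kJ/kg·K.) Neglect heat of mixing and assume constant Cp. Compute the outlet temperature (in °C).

Adiabatic, steady state ⇒ Σ ṁᵢCp,ᵢ(T_out − Tᵢ) = 0
T_out = Σ ṁᵢCp,ᵢTᵢ / Σ ṁᵢCp,ᵢ
      = 15400 / 460.02 = 33.478 °C

T_out = 33.5 °C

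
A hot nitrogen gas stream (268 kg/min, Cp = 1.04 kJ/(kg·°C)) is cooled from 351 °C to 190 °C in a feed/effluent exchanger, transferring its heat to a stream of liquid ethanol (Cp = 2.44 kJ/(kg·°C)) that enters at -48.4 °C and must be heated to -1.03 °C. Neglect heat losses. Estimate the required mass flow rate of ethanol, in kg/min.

Heat released by hot stream: Q = 268 × 1.04 × (351 − 190) = 44874 kJ/min
Energy balance on cold side (adiabatic exchanger): Q = ṁ_c·Cp_c·(T_c,out − T_c,in)
ṁ_c = 44874 / [2.44 × (-1.03 − -48.4)] = 388.24 kg/min

ṁ_c = 388 kg/min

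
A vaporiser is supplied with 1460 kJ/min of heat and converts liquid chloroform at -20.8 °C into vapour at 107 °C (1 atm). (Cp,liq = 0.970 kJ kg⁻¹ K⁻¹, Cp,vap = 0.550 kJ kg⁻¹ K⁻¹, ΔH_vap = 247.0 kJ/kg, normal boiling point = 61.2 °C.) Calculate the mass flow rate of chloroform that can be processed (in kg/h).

Δh = 0.970×(61.2−-20.8) + 247.0 + 0.550×(107−61.2) = 351.73 kJ/kg
Q = 1460 kJ/min = 24.333 kJ/s = 87600 kJ/h
ṁ = Q/Δh = 87600 / 351.73 = 249.05 kg/h

ṁ = 249 kg/h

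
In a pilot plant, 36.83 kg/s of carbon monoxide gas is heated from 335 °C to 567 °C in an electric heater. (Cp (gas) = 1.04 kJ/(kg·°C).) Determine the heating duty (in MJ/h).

Q = ṁ·Cp·ΔT = 36.83 × 1.04 × (567 − 335) = 8886.3 kJ/s
Heating duty = 31991 MJ/h

Q = 32000 MJ/h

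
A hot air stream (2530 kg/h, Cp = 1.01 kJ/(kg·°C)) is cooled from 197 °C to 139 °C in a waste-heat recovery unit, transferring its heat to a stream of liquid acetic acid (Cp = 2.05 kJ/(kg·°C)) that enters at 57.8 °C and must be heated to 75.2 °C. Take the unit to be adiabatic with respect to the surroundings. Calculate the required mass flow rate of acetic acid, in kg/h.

ṁ_c = 4150 kg/h

Heat released by hot stream: Q = 2530 × 1.01 × (197 − 139) = 148210 kJ/h
Energy balance on cold side (adiabatic exchanger): Q = ṁ_c·Cp_c·(T_c,out − T_c,in)
ṁ_c = 148210 / [2.05 × (75.2 − 57.8)] = 4155 kg/h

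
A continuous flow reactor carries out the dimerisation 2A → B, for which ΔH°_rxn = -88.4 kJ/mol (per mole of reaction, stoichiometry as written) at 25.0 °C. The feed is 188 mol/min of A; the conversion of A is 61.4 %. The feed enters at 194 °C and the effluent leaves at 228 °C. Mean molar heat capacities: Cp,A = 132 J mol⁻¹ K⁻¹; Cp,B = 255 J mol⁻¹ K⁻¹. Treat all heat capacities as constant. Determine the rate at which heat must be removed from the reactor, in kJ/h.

Q_out = 262000 kJ/h

Extent of reaction ξ = 0.614 × 188 / 2 = 57.716 mol/min
Reaction term: ξ·ΔH°_rxn = 57.716 × -88.4 = -5102.1 kJ/min
Sensible, feed 194→25 °C: -4193.9 kJ/min
Outlet flows (mol/min): A 72.568, B 57.716
Sensible, products 25→228 °C: 4932.2 kJ/min
Q = ΔH = -4363.8 kJ/min = -72.73 kW
Heat removed = 261830 kJ/h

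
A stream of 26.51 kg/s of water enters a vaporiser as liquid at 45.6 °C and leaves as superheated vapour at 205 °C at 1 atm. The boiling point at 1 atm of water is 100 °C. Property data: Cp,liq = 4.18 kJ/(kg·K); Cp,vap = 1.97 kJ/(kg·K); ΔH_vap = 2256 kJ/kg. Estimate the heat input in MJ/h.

liquid 45.6→100 °C: 227.39 kJ/kg
vaporisation at 100 °C: 2256 kJ/kg
vapour 100→205 °C: 206.85 kJ/kg
Δh = 227.39 + 2256 + 206.85 = 2690.2 kJ/kg
Q = ṁ·Δh = 26.51 kg/s × 2690.2 kJ/kg = 71318 kJ/s
|Q| = 71318 kW = 256750 MJ/h

Q = 257000 MJ/h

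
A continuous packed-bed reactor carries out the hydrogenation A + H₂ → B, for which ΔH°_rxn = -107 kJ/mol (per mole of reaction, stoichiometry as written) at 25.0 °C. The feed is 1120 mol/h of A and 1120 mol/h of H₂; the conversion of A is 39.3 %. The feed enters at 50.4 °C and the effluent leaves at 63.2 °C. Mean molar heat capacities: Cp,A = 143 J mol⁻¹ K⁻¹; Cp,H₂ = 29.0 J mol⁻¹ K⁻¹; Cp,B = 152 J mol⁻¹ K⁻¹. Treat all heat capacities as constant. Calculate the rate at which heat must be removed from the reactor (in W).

Extent of reaction ξ = 0.393 × 1120 = 440.16 mol/h
Reaction term: ξ·ΔH°_rxn = 440.16 × -107 = -47097 kJ/h
Sensible, feed 50.4→25 °C: -4893.1 kJ/h
Outlet flows (mol/h): A 679.84, H₂ 679.84, B 440.16
Sensible, products 25→63.2 °C: 7022.6 kJ/h
Q = ΔH = -44968 kJ/h = -12.491 kW
Heat removed = 12491 W

Q_out = 12500 W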